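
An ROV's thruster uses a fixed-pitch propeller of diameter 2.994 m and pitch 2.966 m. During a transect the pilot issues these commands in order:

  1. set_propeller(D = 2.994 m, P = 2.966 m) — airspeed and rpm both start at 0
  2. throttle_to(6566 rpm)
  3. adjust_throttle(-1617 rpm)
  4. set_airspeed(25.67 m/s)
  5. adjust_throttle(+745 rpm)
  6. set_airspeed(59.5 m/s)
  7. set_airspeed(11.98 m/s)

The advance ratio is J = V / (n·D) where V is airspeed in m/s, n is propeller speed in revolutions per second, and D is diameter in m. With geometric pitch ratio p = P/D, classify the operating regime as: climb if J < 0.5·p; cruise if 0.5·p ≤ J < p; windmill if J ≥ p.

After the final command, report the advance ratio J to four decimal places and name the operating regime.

set_propeller: D = 2.994 m, P = 2.966 m (p = P/D = 0.990648); state ← (V=0, rpm=0)
throttle_to(6566): rpm ← 6566
adjust_throttle(-1617): rpm ← 6566 -1617 = 4949
set_airspeed(25.67): V ← 25.67 m/s
adjust_throttle(+745): rpm ← 4949 +745 = 5694
set_airspeed(59.5): V ← 59.5 m/s
set_airspeed(11.98): V ← 11.98 m/s
final state: V = 11.98 m/s, rpm = 5694 → n = rpm/60 = 94.900000 rev/s
J = V / (n·D) = 11.98 / (94.900000 × 2.994) = 0.042164
regime bands: climb J<0.4953 | cruise [0.4953, 0.9906) | windmill J≥0.9906
J = 0.0422 → climb

J = 0.0422, regime = climb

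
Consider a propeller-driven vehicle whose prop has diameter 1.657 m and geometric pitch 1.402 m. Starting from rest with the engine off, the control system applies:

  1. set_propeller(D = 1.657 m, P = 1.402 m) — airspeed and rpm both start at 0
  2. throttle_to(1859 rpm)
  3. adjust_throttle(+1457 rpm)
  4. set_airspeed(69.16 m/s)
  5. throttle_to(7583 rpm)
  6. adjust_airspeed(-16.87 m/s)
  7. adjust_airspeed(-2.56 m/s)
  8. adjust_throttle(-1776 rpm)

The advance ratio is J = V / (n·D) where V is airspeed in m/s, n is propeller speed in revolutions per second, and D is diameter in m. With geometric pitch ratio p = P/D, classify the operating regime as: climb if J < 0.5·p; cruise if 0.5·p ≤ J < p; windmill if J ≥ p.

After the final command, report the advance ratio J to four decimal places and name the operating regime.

set_propeller: D = 1.657 m, P = 1.402 m (p = P/D = 0.846107); state ← (V=0, rpm=0)
throttle_to(1859): rpm ← 1859
adjust_throttle(+1457): rpm ← 1859 +1457 = 3316
set_airspeed(69.16): V ← 69.16 m/s
throttle_to(7583): rpm ← 7583
adjust_airspeed(-16.87): V ← 69.16 -16.87 = 52.29 m/s
adjust_airspeed(-2.56): V ← 52.29 -2.56 = 49.73 m/s
adjust_throttle(-1776): rpm ← 7583 -1776 = 5807
final state: V = 49.73 m/s, rpm = 5807 → n = rpm/60 = 96.783333 rev/s
J = V / (n·D) = 49.73 / (96.783333 × 1.657) = 0.310095
regime bands: climb J<0.4231 | cruise [0.4231, 0.8461) | windmill J≥0.8461
J = 0.3101 → climb

J = 0.3101, regime = climb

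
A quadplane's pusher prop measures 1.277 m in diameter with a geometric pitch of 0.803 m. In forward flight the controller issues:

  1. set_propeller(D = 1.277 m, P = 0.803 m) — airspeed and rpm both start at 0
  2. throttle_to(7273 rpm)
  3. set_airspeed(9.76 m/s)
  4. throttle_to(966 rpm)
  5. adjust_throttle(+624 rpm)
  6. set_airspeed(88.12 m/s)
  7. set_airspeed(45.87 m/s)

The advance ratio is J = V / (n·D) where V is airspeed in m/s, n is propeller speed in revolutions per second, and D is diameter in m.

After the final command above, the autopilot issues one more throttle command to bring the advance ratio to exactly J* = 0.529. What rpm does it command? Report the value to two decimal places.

set_propeller: D = 1.277 m, P = 0.803 m (p = P/D = 0.628818); state ← (V=0, rpm=0)
throttle_to(7273): rpm ← 7273
set_airspeed(9.76): V ← 9.76 m/s
throttle_to(966): rpm ← 966
adjust_throttle(+624): rpm ← 966 +624 = 1590
set_airspeed(88.12): V ← 88.12 m/s
set_airspeed(45.87): V ← 45.87 m/s
final state: V = 45.87 m/s, rpm = 1590 → n = rpm/60 = 26.500000 rev/s
target J* = 0.529; solve J* = V/(n·D) for n: n = V/(J*·D) = 45.87/(0.529 × 1.277) = 67.901938 rev/s
rpm = 60·n = 4074.116290

rpm = 4074.12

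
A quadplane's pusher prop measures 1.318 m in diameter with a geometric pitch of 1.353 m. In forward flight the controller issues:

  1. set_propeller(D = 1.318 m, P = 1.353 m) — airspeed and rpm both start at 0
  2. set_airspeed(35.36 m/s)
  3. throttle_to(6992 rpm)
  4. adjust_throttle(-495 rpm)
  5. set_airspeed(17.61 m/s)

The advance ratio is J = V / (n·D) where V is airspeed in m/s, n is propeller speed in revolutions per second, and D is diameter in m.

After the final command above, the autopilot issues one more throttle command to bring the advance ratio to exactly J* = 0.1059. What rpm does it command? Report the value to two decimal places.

rpm = 7570.06

set_propeller: D = 1.318 m, P = 1.353 m (p = P/D = 1.026555); state ← (V=0, rpm=0)
set_airspeed(35.36): V ← 35.36 m/s
throttle_to(6992): rpm ← 6992
adjust_throttle(-495): rpm ← 6992 -495 = 6497
set_airspeed(17.61): V ← 17.61 m/s
final state: V = 17.61 m/s, rpm = 6497 → n = rpm/60 = 108.283333 rev/s
target J* = 0.1059; solve J* = V/(n·D) for n: n = V/(J*·D) = 17.61/(0.1059 × 1.318) = 126.167642 rev/s
rpm = 60·n = 7570.058506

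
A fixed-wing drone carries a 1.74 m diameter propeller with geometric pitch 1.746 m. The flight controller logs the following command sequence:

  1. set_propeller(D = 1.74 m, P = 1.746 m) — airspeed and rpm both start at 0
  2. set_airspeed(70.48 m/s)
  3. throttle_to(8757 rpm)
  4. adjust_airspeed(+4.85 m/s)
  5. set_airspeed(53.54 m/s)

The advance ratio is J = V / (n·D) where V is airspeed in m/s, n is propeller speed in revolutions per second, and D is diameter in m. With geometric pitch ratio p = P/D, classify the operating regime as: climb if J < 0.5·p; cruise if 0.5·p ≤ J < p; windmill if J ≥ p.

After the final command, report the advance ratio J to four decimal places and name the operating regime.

set_propeller: D = 1.74 m, P = 1.746 m (p = P/D = 1.003448); state ← (V=0, rpm=0)
set_airspeed(70.48): V ← 70.48 m/s
throttle_to(8757): rpm ← 8757
adjust_airspeed(+4.85): V ← 70.48 +4.85 = 75.33 m/s
set_airspeed(53.54): V ← 53.54 m/s
final state: V = 53.54 m/s, rpm = 8757 → n = rpm/60 = 145.950000 rev/s
J = V / (n·D) = 53.54 / (145.950000 × 1.74) = 0.210826
regime bands: climb J<0.5017 | cruise [0.5017, 1.0034) | windmill J≥1.0034
J = 0.2108 → climb

J = 0.2108, regime = climb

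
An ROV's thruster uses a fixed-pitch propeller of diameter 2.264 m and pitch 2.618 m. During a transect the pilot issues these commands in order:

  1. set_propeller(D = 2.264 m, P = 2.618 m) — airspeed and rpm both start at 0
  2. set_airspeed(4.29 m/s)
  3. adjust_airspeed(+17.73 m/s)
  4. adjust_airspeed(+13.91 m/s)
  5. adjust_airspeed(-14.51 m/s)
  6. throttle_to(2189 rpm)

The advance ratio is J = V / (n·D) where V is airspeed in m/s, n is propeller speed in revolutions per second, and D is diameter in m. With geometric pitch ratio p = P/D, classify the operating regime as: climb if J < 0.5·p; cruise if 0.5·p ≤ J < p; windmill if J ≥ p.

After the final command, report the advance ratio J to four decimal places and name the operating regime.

set_propeller: D = 2.264 m, P = 2.618 m (p = P/D = 1.156360); state ← (V=0, rpm=0)
set_airspeed(4.29): V ← 4.29 m/s
adjust_airspeed(+17.73): V ← 4.29 +17.73 = 22.02 m/s
adjust_airspeed(+13.91): V ← 22.02 +13.91 = 35.93 m/s
adjust_airspeed(-14.51): V ← 35.93 -14.51 = 21.42 m/s
throttle_to(2189): rpm ← 2189
final state: V = 21.42 m/s, rpm = 2189 → n = rpm/60 = 36.483333 rev/s
J = V / (n·D) = 21.42 / (36.483333 × 2.264) = 0.259327
regime bands: climb J<0.5782 | cruise [0.5782, 1.1564) | windmill J≥1.1564
J = 0.2593 → climb

J = 0.2593, regime = climb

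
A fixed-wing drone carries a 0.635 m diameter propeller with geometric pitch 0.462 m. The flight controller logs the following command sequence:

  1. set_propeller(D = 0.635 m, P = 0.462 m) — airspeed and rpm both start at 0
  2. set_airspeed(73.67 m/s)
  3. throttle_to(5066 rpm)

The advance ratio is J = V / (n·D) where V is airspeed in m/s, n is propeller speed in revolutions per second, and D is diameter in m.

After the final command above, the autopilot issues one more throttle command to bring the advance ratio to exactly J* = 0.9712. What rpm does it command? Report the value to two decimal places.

rpm = 7167.36

set_propeller: D = 0.635 m, P = 0.462 m (p = P/D = 0.727559); state ← (V=0, rpm=0)
set_airspeed(73.67): V ← 73.67 m/s
throttle_to(5066): rpm ← 5066
final state: V = 73.67 m/s, rpm = 5066 → n = rpm/60 = 84.433333 rev/s
target J* = 0.9712; solve J* = V/(n·D) for n: n = V/(J*·D) = 73.67/(0.9712 × 0.635) = 119.456083 rev/s
rpm = 60·n = 7167.364994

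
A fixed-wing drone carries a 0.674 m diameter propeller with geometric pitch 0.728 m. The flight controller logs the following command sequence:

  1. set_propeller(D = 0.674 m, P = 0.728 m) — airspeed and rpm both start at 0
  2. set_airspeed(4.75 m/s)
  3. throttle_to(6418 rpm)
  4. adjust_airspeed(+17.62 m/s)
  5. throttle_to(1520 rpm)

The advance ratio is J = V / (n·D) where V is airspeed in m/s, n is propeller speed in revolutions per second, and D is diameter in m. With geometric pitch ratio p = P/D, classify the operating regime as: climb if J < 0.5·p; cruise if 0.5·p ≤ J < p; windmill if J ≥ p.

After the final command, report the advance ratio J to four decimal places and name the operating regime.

J = 1.3101, regime = windmill

set_propeller: D = 0.674 m, P = 0.728 m (p = P/D = 1.080119); state ← (V=0, rpm=0)
set_airspeed(4.75): V ← 4.75 m/s
throttle_to(6418): rpm ← 6418
adjust_airspeed(+17.62): V ← 4.75 +17.62 = 22.37 m/s
throttle_to(1520): rpm ← 1520
final state: V = 22.37 m/s, rpm = 1520 → n = rpm/60 = 25.333333 rev/s
J = V / (n·D) = 22.37 / (25.333333 × 0.674) = 1.310128
regime bands: climb J<0.5401 | cruise [0.5401, 1.0801) | windmill J≥1.0801
J = 1.3101 → windmill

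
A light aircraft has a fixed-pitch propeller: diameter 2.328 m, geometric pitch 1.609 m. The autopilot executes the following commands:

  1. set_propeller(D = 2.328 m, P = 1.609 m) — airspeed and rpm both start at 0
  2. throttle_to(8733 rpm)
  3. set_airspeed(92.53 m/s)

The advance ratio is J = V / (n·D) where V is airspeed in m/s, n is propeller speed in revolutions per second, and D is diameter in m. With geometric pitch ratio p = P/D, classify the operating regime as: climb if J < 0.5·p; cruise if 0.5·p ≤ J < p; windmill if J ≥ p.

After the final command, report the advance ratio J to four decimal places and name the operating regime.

J = 0.2731, regime = climb

set_propeller: D = 2.328 m, P = 1.609 m (p = P/D = 0.691151); state ← (V=0, rpm=0)
throttle_to(8733): rpm ← 8733
set_airspeed(92.53): V ← 92.53 m/s
final state: V = 92.53 m/s, rpm = 8733 → n = rpm/60 = 145.550000 rev/s
J = V / (n·D) = 92.53 / (145.550000 × 2.328) = 0.273078
regime bands: climb J<0.3456 | cruise [0.3456, 0.6912) | windmill J≥0.6912
J = 0.2731 → climb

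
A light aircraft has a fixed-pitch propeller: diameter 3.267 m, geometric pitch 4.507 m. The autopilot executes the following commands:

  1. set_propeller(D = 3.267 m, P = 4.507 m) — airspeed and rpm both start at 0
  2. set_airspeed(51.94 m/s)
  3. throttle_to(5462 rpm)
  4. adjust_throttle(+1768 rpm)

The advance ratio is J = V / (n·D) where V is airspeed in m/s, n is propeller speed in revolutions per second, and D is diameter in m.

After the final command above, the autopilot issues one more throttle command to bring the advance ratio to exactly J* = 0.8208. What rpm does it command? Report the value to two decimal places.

rpm = 1162.16

set_propeller: D = 3.267 m, P = 4.507 m (p = P/D = 1.379553); state ← (V=0, rpm=0)
set_airspeed(51.94): V ← 51.94 m/s
throttle_to(5462): rpm ← 5462
adjust_throttle(+1768): rpm ← 5462 +1768 = 7230
final state: V = 51.94 m/s, rpm = 7230 → n = rpm/60 = 120.500000 rev/s
target J* = 0.8208; solve J* = V/(n·D) for n: n = V/(J*·D) = 51.94/(0.8208 × 3.267) = 19.369369 rev/s
rpm = 60·n = 1162.162114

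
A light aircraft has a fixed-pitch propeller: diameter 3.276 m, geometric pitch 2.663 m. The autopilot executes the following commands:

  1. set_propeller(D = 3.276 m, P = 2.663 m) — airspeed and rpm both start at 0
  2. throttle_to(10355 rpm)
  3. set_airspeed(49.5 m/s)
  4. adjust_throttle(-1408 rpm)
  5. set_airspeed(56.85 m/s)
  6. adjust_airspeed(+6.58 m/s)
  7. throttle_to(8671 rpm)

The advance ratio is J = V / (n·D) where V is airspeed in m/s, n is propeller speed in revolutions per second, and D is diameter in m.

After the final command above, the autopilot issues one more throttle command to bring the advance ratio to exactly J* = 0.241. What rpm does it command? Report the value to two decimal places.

rpm = 4820.42

set_propeller: D = 3.276 m, P = 2.663 m (p = P/D = 0.812882); state ← (V=0, rpm=0)
throttle_to(10355): rpm ← 10355
set_airspeed(49.5): V ← 49.5 m/s
adjust_throttle(-1408): rpm ← 10355 -1408 = 8947
set_airspeed(56.85): V ← 56.85 m/s
adjust_airspeed(+6.58): V ← 56.85 +6.58 = 63.43 m/s
throttle_to(8671): rpm ← 8671
final state: V = 63.43 m/s, rpm = 8671 → n = rpm/60 = 144.516667 rev/s
target J* = 0.241; solve J* = V/(n·D) for n: n = V/(J*·D) = 63.43/(0.241 × 3.276) = 80.340360 rev/s
rpm = 60·n = 4820.421625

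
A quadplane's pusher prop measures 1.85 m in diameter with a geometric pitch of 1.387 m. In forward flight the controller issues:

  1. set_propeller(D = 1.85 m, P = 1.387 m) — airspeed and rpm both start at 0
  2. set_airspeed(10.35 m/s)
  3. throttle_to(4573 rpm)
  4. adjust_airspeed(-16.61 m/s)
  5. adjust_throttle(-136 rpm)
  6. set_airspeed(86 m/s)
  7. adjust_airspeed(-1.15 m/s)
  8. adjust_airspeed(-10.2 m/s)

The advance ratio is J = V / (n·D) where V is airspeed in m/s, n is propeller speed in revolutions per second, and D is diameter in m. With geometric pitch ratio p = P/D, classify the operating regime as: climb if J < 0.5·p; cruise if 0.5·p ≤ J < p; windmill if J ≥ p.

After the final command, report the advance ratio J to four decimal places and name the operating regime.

set_propeller: D = 1.85 m, P = 1.387 m (p = P/D = 0.749730); state ← (V=0, rpm=0)
set_airspeed(10.35): V ← 10.35 m/s
throttle_to(4573): rpm ← 4573
adjust_airspeed(-16.61): V ← 10.35 -16.61 = -6.26 m/s
adjust_throttle(-136): rpm ← 4573 -136 = 4437
set_airspeed(86): V ← 86 m/s
adjust_airspeed(-1.15): V ← 86 -1.15 = 84.85 m/s
adjust_airspeed(-10.2): V ← 84.85 -10.2 = 74.65 m/s
final state: V = 74.65 m/s, rpm = 4437 → n = rpm/60 = 73.950000 rev/s
J = V / (n·D) = 74.65 / (73.950000 × 1.85) = 0.545657
regime bands: climb J<0.3749 | cruise [0.3749, 0.7497) | windmill J≥0.7497
J = 0.5457 → cruise

J = 0.5457, regime = cruise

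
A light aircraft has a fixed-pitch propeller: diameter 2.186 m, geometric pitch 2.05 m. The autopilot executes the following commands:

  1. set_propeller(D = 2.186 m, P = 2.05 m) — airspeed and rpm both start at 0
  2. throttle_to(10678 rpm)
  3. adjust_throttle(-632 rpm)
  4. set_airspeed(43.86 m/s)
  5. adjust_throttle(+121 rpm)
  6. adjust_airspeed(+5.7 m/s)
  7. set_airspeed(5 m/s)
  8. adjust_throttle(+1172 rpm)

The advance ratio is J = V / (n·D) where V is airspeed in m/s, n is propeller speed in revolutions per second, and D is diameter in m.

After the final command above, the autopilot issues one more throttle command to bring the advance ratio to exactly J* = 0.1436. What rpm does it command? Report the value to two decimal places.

rpm = 955.69

set_propeller: D = 2.186 m, P = 2.05 m (p = P/D = 0.937786); state ← (V=0, rpm=0)
throttle_to(10678): rpm ← 10678
adjust_throttle(-632): rpm ← 10678 -632 = 10046
set_airspeed(43.86): V ← 43.86 m/s
adjust_throttle(+121): rpm ← 10046 +121 = 10167
adjust_airspeed(+5.7): V ← 43.86 +5.7 = 49.56 m/s
set_airspeed(5): V ← 5 m/s
adjust_throttle(+1172): rpm ← 10167 +1172 = 11339
final state: V = 5 m/s, rpm = 11339 → n = rpm/60 = 188.983333 rev/s
target J* = 0.1436; solve J* = V/(n·D) for n: n = V/(J*·D) = 5/(0.1436 × 2.186) = 15.928153 rev/s
rpm = 60·n = 955.689154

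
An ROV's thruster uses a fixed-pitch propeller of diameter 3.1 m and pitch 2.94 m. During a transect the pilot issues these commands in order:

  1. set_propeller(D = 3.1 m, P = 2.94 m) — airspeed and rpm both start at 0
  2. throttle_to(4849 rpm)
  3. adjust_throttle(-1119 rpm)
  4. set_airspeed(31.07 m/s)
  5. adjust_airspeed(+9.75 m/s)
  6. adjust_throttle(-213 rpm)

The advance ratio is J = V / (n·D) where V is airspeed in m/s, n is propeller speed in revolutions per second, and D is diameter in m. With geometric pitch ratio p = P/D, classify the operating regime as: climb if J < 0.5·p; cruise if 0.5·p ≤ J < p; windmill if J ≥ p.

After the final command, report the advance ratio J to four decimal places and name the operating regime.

J = 0.2246, regime = climb

set_propeller: D = 3.1 m, P = 2.94 m (p = P/D = 0.948387); state ← (V=0, rpm=0)
throttle_to(4849): rpm ← 4849
adjust_throttle(-1119): rpm ← 4849 -1119 = 3730
set_airspeed(31.07): V ← 31.07 m/s
adjust_airspeed(+9.75): V ← 31.07 +9.75 = 40.82 m/s
adjust_throttle(-213): rpm ← 3730 -213 = 3517
final state: V = 40.82 m/s, rpm = 3517 → n = rpm/60 = 58.616667 rev/s
J = V / (n·D) = 40.82 / (58.616667 × 3.1) = 0.224642
regime bands: climb J<0.4742 | cruise [0.4742, 0.9484) | windmill J≥0.9484
J = 0.2246 → climb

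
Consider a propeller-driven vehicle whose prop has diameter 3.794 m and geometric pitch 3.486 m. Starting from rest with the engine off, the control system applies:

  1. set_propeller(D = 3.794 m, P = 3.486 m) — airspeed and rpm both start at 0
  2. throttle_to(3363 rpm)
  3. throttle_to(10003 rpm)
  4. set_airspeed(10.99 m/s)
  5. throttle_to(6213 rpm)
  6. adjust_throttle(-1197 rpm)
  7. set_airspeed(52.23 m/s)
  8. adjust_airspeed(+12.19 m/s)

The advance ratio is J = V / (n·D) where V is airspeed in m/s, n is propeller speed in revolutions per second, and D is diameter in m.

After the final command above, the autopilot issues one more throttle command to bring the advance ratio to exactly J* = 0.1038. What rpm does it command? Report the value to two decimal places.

rpm = 9814.71

set_propeller: D = 3.794 m, P = 3.486 m (p = P/D = 0.918819); state ← (V=0, rpm=0)
throttle_to(3363): rpm ← 3363
throttle_to(10003): rpm ← 10003
set_airspeed(10.99): V ← 10.99 m/s
throttle_to(6213): rpm ← 6213
adjust_throttle(-1197): rpm ← 6213 -1197 = 5016
set_airspeed(52.23): V ← 52.23 m/s
adjust_airspeed(+12.19): V ← 52.23 +12.19 = 64.42 m/s
final state: V = 64.42 m/s, rpm = 5016 → n = rpm/60 = 83.600000 rev/s
target J* = 0.1038; solve J* = V/(n·D) for n: n = V/(J*·D) = 64.42/(0.1038 × 3.794) = 163.578432 rev/s
rpm = 60·n = 9814.705909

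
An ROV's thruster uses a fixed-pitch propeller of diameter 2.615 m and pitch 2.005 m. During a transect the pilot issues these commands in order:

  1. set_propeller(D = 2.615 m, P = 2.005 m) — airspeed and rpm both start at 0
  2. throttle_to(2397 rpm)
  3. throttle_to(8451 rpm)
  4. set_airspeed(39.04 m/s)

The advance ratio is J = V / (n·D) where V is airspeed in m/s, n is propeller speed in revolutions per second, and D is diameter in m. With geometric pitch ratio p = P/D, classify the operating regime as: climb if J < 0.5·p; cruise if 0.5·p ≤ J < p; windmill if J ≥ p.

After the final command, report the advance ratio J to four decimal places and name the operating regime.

J = 0.1060, regime = climb

set_propeller: D = 2.615 m, P = 2.005 m (p = P/D = 0.766730); state ← (V=0, rpm=0)
throttle_to(2397): rpm ← 2397
throttle_to(8451): rpm ← 8451
set_airspeed(39.04): V ← 39.04 m/s
final state: V = 39.04 m/s, rpm = 8451 → n = rpm/60 = 140.850000 rev/s
J = V / (n·D) = 39.04 / (140.850000 × 2.615) = 0.105994
regime bands: climb J<0.3834 | cruise [0.3834, 0.7667) | windmill J≥0.7667
J = 0.1060 → climb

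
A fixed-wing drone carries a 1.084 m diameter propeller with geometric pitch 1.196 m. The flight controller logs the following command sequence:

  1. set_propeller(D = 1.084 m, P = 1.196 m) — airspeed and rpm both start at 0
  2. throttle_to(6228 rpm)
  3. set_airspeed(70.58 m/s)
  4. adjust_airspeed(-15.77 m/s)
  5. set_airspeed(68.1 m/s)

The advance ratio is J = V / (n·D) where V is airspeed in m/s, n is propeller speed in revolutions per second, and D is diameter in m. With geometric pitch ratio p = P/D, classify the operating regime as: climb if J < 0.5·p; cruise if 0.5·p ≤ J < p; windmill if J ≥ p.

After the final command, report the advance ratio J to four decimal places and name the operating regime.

set_propeller: D = 1.084 m, P = 1.196 m (p = P/D = 1.103321); state ← (V=0, rpm=0)
throttle_to(6228): rpm ← 6228
set_airspeed(70.58): V ← 70.58 m/s
adjust_airspeed(-15.77): V ← 70.58 -15.77 = 54.81 m/s
set_airspeed(68.1): V ← 68.1 m/s
final state: V = 68.1 m/s, rpm = 6228 → n = rpm/60 = 103.800000 rev/s
J = V / (n·D) = 68.1 / (103.800000 × 1.084) = 0.605230
regime bands: climb J<0.5517 | cruise [0.5517, 1.1033) | windmill J≥1.1033
J = 0.6052 → cruise

J = 0.6052, regime = cruise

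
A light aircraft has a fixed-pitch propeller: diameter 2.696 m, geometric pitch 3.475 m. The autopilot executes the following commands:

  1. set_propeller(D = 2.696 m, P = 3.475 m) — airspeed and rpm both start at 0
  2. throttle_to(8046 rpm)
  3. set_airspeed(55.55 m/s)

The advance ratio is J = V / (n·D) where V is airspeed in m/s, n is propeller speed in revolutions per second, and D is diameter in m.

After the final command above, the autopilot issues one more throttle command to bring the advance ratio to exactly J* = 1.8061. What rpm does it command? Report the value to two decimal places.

rpm = 684.50

set_propeller: D = 2.696 m, P = 3.475 m (p = P/D = 1.288947); state ← (V=0, rpm=0)
throttle_to(8046): rpm ← 8046
set_airspeed(55.55): V ← 55.55 m/s
final state: V = 55.55 m/s, rpm = 8046 → n = rpm/60 = 134.100000 rev/s
target J* = 1.8061; solve J* = V/(n·D) for n: n = V/(J*·D) = 55.55/(1.8061 × 2.696) = 11.408338 rev/s
rpm = 60·n = 684.500285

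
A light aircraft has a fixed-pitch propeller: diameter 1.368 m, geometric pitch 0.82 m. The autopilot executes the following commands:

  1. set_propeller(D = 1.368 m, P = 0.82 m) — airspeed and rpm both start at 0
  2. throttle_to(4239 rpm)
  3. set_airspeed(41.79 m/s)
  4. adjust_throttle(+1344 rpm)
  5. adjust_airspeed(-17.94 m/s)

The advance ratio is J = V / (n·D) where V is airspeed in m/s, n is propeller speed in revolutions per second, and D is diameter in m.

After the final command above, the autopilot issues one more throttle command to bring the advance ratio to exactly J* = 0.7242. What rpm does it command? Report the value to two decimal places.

set_propeller: D = 1.368 m, P = 0.82 m (p = P/D = 0.599415); state ← (V=0, rpm=0)
throttle_to(4239): rpm ← 4239
set_airspeed(41.79): V ← 41.79 m/s
adjust_throttle(+1344): rpm ← 4239 +1344 = 5583
adjust_airspeed(-17.94): V ← 41.79 -17.94 = 23.85 m/s
final state: V = 23.85 m/s, rpm = 5583 → n = rpm/60 = 93.050000 rev/s
target J* = 0.7242; solve J* = V/(n·D) for n: n = V/(J*·D) = 23.85/(0.7242 × 1.368) = 24.073751 rev/s
rpm = 60·n = 1444.425064

rpm = 1444.43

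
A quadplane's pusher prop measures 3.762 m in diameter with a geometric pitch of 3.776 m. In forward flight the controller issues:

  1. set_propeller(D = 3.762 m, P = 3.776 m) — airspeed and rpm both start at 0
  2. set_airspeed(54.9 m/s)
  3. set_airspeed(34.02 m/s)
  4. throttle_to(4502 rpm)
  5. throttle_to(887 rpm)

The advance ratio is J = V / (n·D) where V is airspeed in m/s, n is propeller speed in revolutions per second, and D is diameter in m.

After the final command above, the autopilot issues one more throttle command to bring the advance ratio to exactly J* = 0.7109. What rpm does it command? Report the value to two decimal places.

set_propeller: D = 3.762 m, P = 3.776 m (p = P/D = 1.003721); state ← (V=0, rpm=0)
set_airspeed(54.9): V ← 54.9 m/s
set_airspeed(34.02): V ← 34.02 m/s
throttle_to(4502): rpm ← 4502
throttle_to(887): rpm ← 887
final state: V = 34.02 m/s, rpm = 887 → n = rpm/60 = 14.783333 rev/s
target J* = 0.7109; solve J* = V/(n·D) for n: n = V/(J*·D) = 34.02/(0.7109 × 3.762) = 12.720583 rev/s
rpm = 60·n = 763.234959

rpm = 763.23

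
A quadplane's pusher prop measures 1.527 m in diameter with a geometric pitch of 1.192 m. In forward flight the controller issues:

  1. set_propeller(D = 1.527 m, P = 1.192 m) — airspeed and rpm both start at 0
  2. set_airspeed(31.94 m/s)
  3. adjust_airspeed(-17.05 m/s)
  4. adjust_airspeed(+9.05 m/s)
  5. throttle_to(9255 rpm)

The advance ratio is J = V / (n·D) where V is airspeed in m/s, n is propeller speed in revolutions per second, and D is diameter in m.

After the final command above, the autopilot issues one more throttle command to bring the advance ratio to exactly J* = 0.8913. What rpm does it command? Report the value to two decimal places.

rpm = 1055.39

set_propeller: D = 1.527 m, P = 1.192 m (p = P/D = 0.780616); state ← (V=0, rpm=0)
set_airspeed(31.94): V ← 31.94 m/s
adjust_airspeed(-17.05): V ← 31.94 -17.05 = 14.89 m/s
adjust_airspeed(+9.05): V ← 14.89 +9.05 = 23.94 m/s
throttle_to(9255): rpm ← 9255
final state: V = 23.94 m/s, rpm = 9255 → n = rpm/60 = 154.250000 rev/s
target J* = 0.8913; solve J* = V/(n·D) for n: n = V/(J*·D) = 23.94/(0.8913 × 1.527) = 17.589812 rev/s
rpm = 60·n = 1055.388732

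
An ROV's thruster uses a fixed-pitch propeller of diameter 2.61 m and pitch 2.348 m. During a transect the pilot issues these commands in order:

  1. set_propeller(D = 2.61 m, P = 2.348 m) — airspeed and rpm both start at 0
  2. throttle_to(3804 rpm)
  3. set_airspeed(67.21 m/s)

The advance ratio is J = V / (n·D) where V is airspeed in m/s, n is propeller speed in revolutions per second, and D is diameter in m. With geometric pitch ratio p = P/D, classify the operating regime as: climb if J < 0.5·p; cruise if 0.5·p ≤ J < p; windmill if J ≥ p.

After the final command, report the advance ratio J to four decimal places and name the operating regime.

set_propeller: D = 2.61 m, P = 2.348 m (p = P/D = 0.899617); state ← (V=0, rpm=0)
throttle_to(3804): rpm ← 3804
set_airspeed(67.21): V ← 67.21 m/s
final state: V = 67.21 m/s, rpm = 3804 → n = rpm/60 = 63.400000 rev/s
J = V / (n·D) = 67.21 / (63.400000 × 2.61) = 0.406167
regime bands: climb J<0.4498 | cruise [0.4498, 0.8996) | windmill J≥0.8996
J = 0.4062 → climb

J = 0.4062, regime = climb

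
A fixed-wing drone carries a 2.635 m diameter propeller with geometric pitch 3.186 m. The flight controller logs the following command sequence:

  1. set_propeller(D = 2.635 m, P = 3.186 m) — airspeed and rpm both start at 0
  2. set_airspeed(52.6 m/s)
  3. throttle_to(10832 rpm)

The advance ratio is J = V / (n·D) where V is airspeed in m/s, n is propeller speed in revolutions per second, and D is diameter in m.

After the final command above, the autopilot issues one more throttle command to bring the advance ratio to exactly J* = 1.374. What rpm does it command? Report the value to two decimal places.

set_propeller: D = 2.635 m, P = 3.186 m (p = P/D = 1.209108); state ← (V=0, rpm=0)
set_airspeed(52.6): V ← 52.6 m/s
throttle_to(10832): rpm ← 10832
final state: V = 52.6 m/s, rpm = 10832 → n = rpm/60 = 180.533333 rev/s
target J* = 1.374; solve J* = V/(n·D) for n: n = V/(J*·D) = 52.6/(1.374 × 2.635) = 14.528420 rev/s
rpm = 60·n = 871.705211

rpm = 871.71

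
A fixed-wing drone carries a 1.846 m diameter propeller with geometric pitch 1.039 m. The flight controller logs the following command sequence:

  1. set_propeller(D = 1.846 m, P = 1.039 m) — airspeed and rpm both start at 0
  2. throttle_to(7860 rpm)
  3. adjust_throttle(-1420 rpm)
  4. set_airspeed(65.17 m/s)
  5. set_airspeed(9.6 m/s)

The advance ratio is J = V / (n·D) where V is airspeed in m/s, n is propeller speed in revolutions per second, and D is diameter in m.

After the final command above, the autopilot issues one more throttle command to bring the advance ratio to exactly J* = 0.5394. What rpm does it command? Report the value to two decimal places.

rpm = 578.47

set_propeller: D = 1.846 m, P = 1.039 m (p = P/D = 0.562839); state ← (V=0, rpm=0)
throttle_to(7860): rpm ← 7860
adjust_throttle(-1420): rpm ← 7860 -1420 = 6440
set_airspeed(65.17): V ← 65.17 m/s
set_airspeed(9.6): V ← 9.6 m/s
final state: V = 9.6 m/s, rpm = 6440 → n = rpm/60 = 107.333333 rev/s
target J* = 0.5394; solve J* = V/(n·D) for n: n = V/(J*·D) = 9.6/(0.5394 × 1.846) = 9.641145 rev/s
rpm = 60·n = 578.468673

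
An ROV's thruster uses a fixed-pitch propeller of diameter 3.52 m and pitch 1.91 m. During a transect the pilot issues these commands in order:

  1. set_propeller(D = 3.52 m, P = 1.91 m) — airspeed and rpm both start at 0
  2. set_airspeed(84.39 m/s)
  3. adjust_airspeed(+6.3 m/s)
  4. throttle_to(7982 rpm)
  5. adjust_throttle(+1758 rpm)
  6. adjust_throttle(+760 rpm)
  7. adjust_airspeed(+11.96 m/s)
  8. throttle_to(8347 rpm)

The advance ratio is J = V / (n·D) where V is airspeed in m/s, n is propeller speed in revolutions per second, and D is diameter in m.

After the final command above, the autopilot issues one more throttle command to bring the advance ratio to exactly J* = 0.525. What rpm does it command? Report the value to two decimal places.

rpm = 3332.79

set_propeller: D = 3.52 m, P = 1.91 m (p = P/D = 0.542614); state ← (V=0, rpm=0)
set_airspeed(84.39): V ← 84.39 m/s
adjust_airspeed(+6.3): V ← 84.39 +6.3 = 90.69 m/s
throttle_to(7982): rpm ← 7982
adjust_throttle(+1758): rpm ← 7982 +1758 = 9740
adjust_throttle(+760): rpm ← 9740 +760 = 10500
adjust_airspeed(+11.96): V ← 90.69 +11.96 = 102.65 m/s
throttle_to(8347): rpm ← 8347
final state: V = 102.65 m/s, rpm = 8347 → n = rpm/60 = 139.116667 rev/s
target J* = 0.525; solve J* = V/(n·D) for n: n = V/(J*·D) = 102.65/(0.525 × 3.52) = 55.546537 rev/s
rpm = 60·n = 3332.792208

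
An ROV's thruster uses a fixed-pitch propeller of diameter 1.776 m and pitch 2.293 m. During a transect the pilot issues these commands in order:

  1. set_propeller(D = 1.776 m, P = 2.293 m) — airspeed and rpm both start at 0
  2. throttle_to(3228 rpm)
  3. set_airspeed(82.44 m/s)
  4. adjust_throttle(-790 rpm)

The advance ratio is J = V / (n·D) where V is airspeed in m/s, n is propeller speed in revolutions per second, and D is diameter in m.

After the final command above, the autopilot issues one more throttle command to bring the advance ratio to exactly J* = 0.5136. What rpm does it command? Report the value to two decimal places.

set_propeller: D = 1.776 m, P = 2.293 m (p = P/D = 1.291104); state ← (V=0, rpm=0)
throttle_to(3228): rpm ← 3228
set_airspeed(82.44): V ← 82.44 m/s
adjust_throttle(-790): rpm ← 3228 -790 = 2438
final state: V = 82.44 m/s, rpm = 2438 → n = rpm/60 = 40.633333 rev/s
target J* = 0.5136; solve J* = V/(n·D) for n: n = V/(J*·D) = 82.44/(0.5136 × 1.776) = 90.379515 rev/s
rpm = 60·n = 5422.770902

rpm = 5422.77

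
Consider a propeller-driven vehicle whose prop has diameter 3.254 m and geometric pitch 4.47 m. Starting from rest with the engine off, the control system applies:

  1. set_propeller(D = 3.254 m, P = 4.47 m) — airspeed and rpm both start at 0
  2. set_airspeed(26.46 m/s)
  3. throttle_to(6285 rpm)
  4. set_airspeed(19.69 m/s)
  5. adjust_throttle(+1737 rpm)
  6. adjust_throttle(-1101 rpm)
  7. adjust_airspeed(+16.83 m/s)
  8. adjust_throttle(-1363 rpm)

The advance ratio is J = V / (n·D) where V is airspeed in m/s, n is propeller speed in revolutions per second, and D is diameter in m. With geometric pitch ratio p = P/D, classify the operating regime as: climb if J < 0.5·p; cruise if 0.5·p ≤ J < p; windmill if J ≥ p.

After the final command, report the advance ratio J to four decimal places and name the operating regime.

J = 0.1212, regime = climb

set_propeller: D = 3.254 m, P = 4.47 m (p = P/D = 1.373694); state ← (V=0, rpm=0)
set_airspeed(26.46): V ← 26.46 m/s
throttle_to(6285): rpm ← 6285
set_airspeed(19.69): V ← 19.69 m/s
adjust_throttle(+1737): rpm ← 6285 +1737 = 8022
adjust_throttle(-1101): rpm ← 8022 -1101 = 6921
adjust_airspeed(+16.83): V ← 19.69 +16.83 = 36.52 m/s
adjust_throttle(-1363): rpm ← 6921 -1363 = 5558
final state: V = 36.52 m/s, rpm = 5558 → n = rpm/60 = 92.633333 rev/s
J = V / (n·D) = 36.52 / (92.633333 × 3.254) = 0.121156
regime bands: climb J<0.6868 | cruise [0.6868, 1.3737) | windmill J≥1.3737
J = 0.1212 → climb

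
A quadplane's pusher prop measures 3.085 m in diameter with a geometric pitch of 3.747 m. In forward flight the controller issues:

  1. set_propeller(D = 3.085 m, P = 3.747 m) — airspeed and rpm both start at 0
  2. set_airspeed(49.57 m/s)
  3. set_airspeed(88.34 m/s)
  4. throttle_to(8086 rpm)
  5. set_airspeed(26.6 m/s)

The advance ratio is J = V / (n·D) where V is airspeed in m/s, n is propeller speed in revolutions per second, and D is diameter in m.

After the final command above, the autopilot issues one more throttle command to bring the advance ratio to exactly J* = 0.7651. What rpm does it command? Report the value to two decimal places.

set_propeller: D = 3.085 m, P = 3.747 m (p = P/D = 1.214587); state ← (V=0, rpm=0)
set_airspeed(49.57): V ← 49.57 m/s
set_airspeed(88.34): V ← 88.34 m/s
throttle_to(8086): rpm ← 8086
set_airspeed(26.6): V ← 26.6 m/s
final state: V = 26.6 m/s, rpm = 8086 → n = rpm/60 = 134.766667 rev/s
target J* = 0.7651; solve J* = V/(n·D) for n: n = V/(J*·D) = 26.6/(0.7651 × 3.085) = 11.269594 rev/s
rpm = 60·n = 676.175634

rpm = 676.18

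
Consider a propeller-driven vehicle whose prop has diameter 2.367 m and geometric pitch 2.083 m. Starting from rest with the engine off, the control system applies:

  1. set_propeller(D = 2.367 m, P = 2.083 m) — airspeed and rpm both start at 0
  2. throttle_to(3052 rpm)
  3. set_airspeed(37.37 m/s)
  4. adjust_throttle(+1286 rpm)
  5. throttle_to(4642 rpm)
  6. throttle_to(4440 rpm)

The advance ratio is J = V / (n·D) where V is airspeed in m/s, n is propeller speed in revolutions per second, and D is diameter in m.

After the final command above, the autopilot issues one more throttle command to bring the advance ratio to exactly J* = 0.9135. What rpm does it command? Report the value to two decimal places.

set_propeller: D = 2.367 m, P = 2.083 m (p = P/D = 0.880017); state ← (V=0, rpm=0)
throttle_to(3052): rpm ← 3052
set_airspeed(37.37): V ← 37.37 m/s
adjust_throttle(+1286): rpm ← 3052 +1286 = 4338
throttle_to(4642): rpm ← 4642
throttle_to(4440): rpm ← 4440
final state: V = 37.37 m/s, rpm = 4440 → n = rpm/60 = 74.000000 rev/s
target J* = 0.9135; solve J* = V/(n·D) for n: n = V/(J*·D) = 37.37/(0.9135 × 2.367) = 17.282887 rev/s
rpm = 60·n = 1036.973215

rpm = 1036.97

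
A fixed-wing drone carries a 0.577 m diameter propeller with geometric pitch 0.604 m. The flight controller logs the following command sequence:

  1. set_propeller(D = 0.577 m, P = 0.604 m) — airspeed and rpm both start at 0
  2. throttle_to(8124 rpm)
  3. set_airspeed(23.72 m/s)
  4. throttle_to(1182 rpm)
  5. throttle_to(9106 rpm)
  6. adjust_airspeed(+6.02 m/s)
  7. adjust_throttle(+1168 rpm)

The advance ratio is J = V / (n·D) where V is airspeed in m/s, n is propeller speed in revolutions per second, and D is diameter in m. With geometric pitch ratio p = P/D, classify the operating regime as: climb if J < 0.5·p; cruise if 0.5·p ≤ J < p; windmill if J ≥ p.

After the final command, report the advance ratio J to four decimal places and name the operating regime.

set_propeller: D = 0.577 m, P = 0.604 m (p = P/D = 1.046794); state ← (V=0, rpm=0)
throttle_to(8124): rpm ← 8124
set_airspeed(23.72): V ← 23.72 m/s
throttle_to(1182): rpm ← 1182
throttle_to(9106): rpm ← 9106
adjust_airspeed(+6.02): V ← 23.72 +6.02 = 29.74 m/s
adjust_throttle(+1168): rpm ← 9106 +1168 = 10274
final state: V = 29.74 m/s, rpm = 10274 → n = rpm/60 = 171.233333 rev/s
J = V / (n·D) = 29.74 / (171.233333 × 0.577) = 0.301007
regime bands: climb J<0.5234 | cruise [0.5234, 1.0468) | windmill J≥1.0468
J = 0.3010 → climb

J = 0.3010, regime = climb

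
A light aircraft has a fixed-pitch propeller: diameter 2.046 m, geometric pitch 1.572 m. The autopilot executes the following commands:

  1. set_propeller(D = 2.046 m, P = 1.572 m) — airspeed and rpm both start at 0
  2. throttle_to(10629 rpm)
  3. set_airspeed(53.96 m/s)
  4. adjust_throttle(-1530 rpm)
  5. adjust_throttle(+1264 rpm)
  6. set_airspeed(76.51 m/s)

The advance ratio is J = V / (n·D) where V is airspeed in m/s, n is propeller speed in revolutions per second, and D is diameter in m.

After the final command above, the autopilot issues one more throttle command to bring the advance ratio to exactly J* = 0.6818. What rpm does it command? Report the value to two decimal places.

rpm = 3290.84

set_propeller: D = 2.046 m, P = 1.572 m (p = P/D = 0.768328); state ← (V=0, rpm=0)
throttle_to(10629): rpm ← 10629
set_airspeed(53.96): V ← 53.96 m/s
adjust_throttle(-1530): rpm ← 10629 -1530 = 9099
adjust_throttle(+1264): rpm ← 9099 +1264 = 10363
set_airspeed(76.51): V ← 76.51 m/s
final state: V = 76.51 m/s, rpm = 10363 → n = rpm/60 = 172.716667 rev/s
target J* = 0.6818; solve J* = V/(n·D) for n: n = V/(J*·D) = 76.51/(0.6818 × 2.046) = 54.847341 rev/s
rpm = 60·n = 3290.840444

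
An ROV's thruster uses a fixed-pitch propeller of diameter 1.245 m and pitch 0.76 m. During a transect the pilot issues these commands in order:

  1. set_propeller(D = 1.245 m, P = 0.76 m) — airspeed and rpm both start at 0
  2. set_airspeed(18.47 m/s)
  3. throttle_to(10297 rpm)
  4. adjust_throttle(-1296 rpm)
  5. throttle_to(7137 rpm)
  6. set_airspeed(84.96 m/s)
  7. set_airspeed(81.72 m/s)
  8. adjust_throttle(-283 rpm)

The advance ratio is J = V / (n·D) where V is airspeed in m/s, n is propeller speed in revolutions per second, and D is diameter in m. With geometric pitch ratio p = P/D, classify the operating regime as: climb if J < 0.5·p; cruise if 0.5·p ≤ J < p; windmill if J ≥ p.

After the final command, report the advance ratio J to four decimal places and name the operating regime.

set_propeller: D = 1.245 m, P = 0.76 m (p = P/D = 0.610442); state ← (V=0, rpm=0)
set_airspeed(18.47): V ← 18.47 m/s
throttle_to(10297): rpm ← 10297
adjust_throttle(-1296): rpm ← 10297 -1296 = 9001
throttle_to(7137): rpm ← 7137
set_airspeed(84.96): V ← 84.96 m/s
set_airspeed(81.72): V ← 81.72 m/s
adjust_throttle(-283): rpm ← 7137 -283 = 6854
final state: V = 81.72 m/s, rpm = 6854 → n = rpm/60 = 114.233333 rev/s
J = V / (n·D) = 81.72 / (114.233333 × 1.245) = 0.574601
regime bands: climb J<0.3052 | cruise [0.3052, 0.6104) | windmill J≥0.6104
J = 0.5746 → cruise

J = 0.5746, regime = cruise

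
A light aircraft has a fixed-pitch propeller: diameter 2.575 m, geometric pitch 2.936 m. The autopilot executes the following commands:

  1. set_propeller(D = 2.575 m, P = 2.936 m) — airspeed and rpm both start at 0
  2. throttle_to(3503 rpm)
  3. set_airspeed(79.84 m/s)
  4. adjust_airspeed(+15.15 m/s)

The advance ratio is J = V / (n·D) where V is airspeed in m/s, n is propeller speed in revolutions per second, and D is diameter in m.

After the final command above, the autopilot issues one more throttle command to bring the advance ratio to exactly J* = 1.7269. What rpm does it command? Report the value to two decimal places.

rpm = 1281.70

set_propeller: D = 2.575 m, P = 2.936 m (p = P/D = 1.140194); state ← (V=0, rpm=0)
throttle_to(3503): rpm ← 3503
set_airspeed(79.84): V ← 79.84 m/s
adjust_airspeed(+15.15): V ← 79.84 +15.15 = 94.99 m/s
final state: V = 94.99 m/s, rpm = 3503 → n = rpm/60 = 58.383333 rev/s
target J* = 1.7269; solve J* = V/(n·D) for n: n = V/(J*·D) = 94.99/(1.7269 × 2.575) = 21.361585 rev/s
rpm = 60·n = 1281.695074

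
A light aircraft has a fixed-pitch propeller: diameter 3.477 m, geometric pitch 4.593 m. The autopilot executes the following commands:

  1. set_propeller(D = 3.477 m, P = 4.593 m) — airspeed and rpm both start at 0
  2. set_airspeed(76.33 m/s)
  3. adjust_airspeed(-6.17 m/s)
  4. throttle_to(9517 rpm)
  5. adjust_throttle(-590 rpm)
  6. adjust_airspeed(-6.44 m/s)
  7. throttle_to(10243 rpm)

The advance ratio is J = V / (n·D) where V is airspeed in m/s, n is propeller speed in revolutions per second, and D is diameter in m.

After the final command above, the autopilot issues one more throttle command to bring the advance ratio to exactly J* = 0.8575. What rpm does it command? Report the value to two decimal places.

rpm = 1282.30

set_propeller: D = 3.477 m, P = 4.593 m (p = P/D = 1.320966); state ← (V=0, rpm=0)
set_airspeed(76.33): V ← 76.33 m/s
adjust_airspeed(-6.17): V ← 76.33 -6.17 = 70.16 m/s
throttle_to(9517): rpm ← 9517
adjust_throttle(-590): rpm ← 9517 -590 = 8927
adjust_airspeed(-6.44): V ← 70.16 -6.44 = 63.72 m/s
throttle_to(10243): rpm ← 10243
final state: V = 63.72 m/s, rpm = 10243 → n = rpm/60 = 170.716667 rev/s
target J* = 0.8575; solve J* = V/(n·D) for n: n = V/(J*·D) = 63.72/(0.8575 × 3.477) = 21.371596 rev/s
rpm = 60·n = 1282.295736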